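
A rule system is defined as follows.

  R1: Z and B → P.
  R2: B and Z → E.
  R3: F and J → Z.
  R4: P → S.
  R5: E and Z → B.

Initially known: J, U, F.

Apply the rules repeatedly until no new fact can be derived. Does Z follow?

From F and J, R3 gives Z.

Yes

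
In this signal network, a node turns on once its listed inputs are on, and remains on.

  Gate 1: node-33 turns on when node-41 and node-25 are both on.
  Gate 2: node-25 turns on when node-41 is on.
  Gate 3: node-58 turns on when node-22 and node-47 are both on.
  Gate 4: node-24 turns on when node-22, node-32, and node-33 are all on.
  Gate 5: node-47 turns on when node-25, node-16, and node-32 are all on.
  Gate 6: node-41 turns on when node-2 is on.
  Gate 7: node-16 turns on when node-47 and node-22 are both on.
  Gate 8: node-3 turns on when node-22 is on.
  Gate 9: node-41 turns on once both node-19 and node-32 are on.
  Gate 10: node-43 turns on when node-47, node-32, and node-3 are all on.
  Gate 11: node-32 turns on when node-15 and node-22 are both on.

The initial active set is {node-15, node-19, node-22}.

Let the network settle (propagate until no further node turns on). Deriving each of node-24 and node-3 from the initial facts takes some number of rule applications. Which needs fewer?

node-3

node-3: Gate 8: node-22 on → node-3 on. [1 rule application]
node-24: node-15 and node-22 are on, so node-32 turns on (Gate 11). node-19 and node-32 are on, so node-41 turns on (Gate 9). node-41 is on, so node-25 turns on (Gate 2). Gate 1: node-41 and node-25 on → node-33 on. node-22, node-32, and node-33 are on, so node-24 turns on (Gate 4). [5 rule applications]
node-3 needs fewer.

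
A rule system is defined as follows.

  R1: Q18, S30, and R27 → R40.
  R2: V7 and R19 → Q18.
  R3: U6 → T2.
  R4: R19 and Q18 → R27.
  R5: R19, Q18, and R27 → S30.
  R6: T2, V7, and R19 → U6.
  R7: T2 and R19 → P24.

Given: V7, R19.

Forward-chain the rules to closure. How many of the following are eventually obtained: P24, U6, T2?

0

P24 would need T2 and R19 (R7), but T2 is never established.
U6 would need T2, V7, and R19 (R6), but T2 is never established.
T2 would need U6 (R3), but U6 is never established.
None of the 3 are reached.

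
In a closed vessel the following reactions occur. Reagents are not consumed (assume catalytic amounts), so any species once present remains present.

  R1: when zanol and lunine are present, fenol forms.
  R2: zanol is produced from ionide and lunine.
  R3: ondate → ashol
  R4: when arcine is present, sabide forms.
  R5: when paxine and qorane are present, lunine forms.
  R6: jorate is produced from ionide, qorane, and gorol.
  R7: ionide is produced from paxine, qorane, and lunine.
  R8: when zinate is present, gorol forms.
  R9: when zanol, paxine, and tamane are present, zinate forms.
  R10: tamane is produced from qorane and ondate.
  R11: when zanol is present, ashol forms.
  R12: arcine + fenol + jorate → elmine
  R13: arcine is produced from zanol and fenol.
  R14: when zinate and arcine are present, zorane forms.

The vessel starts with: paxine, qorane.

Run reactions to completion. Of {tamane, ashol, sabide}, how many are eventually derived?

paxine and qorane present → lunine forms (R5).
paxine, qorane, and lunine present → ionide forms (R7).
ionide and lunine present → zanol forms (R2).
zanol and lunine present → fenol forms (R1).
zanol present → ashol forms (R11).
zanol and fenol present → arcine forms (R13).
arcine present → sabide forms (R4).
tamane would need qorane and ondate (R10), but ondate never forms.
ashol: reached.
sabide: reached.
Reached: ashol and sabide — 2 of the 3.

2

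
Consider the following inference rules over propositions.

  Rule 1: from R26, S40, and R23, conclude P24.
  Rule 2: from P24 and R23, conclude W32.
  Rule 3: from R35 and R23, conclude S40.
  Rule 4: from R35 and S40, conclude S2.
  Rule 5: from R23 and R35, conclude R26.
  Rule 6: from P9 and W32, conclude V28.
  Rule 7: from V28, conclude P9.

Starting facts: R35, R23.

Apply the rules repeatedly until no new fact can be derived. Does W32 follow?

Yes

R23 and R35 hold, so R26 follows (Rule 5).
From R35 and R23, Rule 3 gives S40.
R26, S40, and R23 hold, so P24 follows (Rule 1).
P24 and R23 hold, so W32 follows (Rule 2).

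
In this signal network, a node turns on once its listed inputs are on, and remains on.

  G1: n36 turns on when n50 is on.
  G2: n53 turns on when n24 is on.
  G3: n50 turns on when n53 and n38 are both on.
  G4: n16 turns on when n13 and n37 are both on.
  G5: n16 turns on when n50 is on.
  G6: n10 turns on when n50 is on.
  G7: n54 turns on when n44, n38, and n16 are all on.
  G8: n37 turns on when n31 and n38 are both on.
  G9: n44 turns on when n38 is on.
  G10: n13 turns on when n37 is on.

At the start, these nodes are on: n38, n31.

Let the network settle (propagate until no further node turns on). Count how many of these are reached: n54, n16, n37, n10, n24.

3

G9: n38 on → n44 on.
n31 and n38 are on, so n37 turns on (G8).
G10: n37 on → n13 on.
G4: n13 and n37 on → n16 on.
G7: n44, n38, and n16 on → n54 on.
n54: reached.
n16: reached.
n37: reached.
n10 would need n50 (G6), but n50 never turns on.
No rule produces n24, and it is not given.
Reached: n54, n16, and n37 — 3 of the 5.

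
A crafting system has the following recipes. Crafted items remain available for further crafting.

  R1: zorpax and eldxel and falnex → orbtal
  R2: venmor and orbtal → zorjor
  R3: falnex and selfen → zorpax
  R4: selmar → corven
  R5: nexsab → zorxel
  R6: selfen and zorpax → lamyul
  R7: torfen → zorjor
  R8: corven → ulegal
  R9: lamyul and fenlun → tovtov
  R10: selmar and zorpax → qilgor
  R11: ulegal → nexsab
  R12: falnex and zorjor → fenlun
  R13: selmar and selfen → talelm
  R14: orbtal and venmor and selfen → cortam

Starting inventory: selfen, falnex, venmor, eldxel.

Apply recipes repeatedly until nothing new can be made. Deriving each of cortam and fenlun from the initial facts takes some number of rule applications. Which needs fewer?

cortam

cortam: Using R3, falnex and selfen make zorpax. Using R1, zorpax, eldxel, and falnex make orbtal. Using R14, orbtal, venmor, and selfen make cortam. [3 rule applications]
fenlun: falnex and selfen → zorpax (R3). Using R1, zorpax, eldxel, and falnex make orbtal. venmor and orbtal → zorjor (R2). Using R12, falnex and zorjor make fenlun. [4 rule applications]
cortam needs fewer.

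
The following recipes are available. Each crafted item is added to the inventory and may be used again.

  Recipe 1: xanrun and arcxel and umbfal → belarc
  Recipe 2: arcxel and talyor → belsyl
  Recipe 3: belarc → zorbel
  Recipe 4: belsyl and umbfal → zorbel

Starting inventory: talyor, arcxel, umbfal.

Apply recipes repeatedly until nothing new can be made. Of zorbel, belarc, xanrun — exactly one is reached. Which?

zorbel

arcxel and talyor → belsyl (Recipe 2).
belsyl and umbfal → zorbel (Recipe 4).
belarc would need xanrun, arcxel, and umbfal (Recipe 1), but xanrun is never obtained. No rule produces xanrun, and it is not given.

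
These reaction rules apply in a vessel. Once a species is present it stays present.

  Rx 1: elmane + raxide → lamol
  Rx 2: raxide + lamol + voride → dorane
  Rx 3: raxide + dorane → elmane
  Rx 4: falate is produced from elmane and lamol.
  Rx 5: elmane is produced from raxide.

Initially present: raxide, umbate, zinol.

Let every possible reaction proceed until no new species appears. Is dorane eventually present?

No

dorane would need raxide, lamol, and voride (Rx 2), but voride never forms.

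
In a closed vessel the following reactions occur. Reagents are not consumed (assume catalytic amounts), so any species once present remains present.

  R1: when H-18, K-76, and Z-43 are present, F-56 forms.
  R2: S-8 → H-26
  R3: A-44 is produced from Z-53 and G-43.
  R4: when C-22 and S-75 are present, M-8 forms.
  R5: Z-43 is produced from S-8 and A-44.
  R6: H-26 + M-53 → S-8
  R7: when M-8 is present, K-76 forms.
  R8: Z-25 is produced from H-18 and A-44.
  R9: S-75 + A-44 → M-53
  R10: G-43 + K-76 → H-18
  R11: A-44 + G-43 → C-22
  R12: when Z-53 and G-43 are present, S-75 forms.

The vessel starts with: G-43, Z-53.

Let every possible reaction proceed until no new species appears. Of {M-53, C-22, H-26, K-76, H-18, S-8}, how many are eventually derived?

Z-53 and G-43 present → A-44 forms (R3).
Z-53 and G-43 present → S-75 forms (R12).
A-44 and G-43 present → C-22 forms (R11).
S-75 and A-44 present → M-53 forms (R9).
C-22 and S-75 present → M-8 forms (R4).
M-8 present → K-76 forms (R7).
G-43 and K-76 present → H-18 forms (R10).
M-53: reached.
C-22: reached.
H-26 would need S-8 (R2), but S-8 never forms.
K-76: reached.
H-18: reached.
S-8 would need H-26 and M-53 (R6), but H-26 never forms.
Reached: M-53, C-22, K-76, and H-18 — 4 of the 6.

4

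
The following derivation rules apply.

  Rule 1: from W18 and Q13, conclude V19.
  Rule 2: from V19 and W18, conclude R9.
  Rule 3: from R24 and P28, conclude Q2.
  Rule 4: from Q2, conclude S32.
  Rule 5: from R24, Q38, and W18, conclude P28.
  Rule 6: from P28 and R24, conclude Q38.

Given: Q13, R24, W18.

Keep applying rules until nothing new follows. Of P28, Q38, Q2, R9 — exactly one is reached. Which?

R9

W18 and Q13 hold, so V19 follows (Rule 1).
V19 and W18 hold, so R9 follows (Rule 2).
P28 would need R24, Q38, and W18 (Rule 5), but Q38 is never established. Q2 would need R24 and P28 (Rule 3), but P28 is never established. Q38 would need P28 and R24 (Rule 6), but P28 is never established.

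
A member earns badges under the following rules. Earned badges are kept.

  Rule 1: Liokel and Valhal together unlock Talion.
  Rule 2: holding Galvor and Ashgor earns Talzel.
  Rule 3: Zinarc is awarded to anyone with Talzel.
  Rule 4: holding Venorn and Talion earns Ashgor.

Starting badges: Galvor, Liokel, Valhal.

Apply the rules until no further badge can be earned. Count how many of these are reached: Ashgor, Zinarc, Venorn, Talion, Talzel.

1

With Liokel and Valhal, Talion is earned (Rule 1).
Ashgor would need Venorn and Talion (Rule 4), but Venorn is never earned.
Zinarc would need Talzel (Rule 3), but Talzel is never earned.
No rule produces Venorn, and it is not given.
Talion: reached.
Talzel would need Galvor and Ashgor (Rule 2), but Ashgor is never earned.
Reached: Talion — 1 of the 5.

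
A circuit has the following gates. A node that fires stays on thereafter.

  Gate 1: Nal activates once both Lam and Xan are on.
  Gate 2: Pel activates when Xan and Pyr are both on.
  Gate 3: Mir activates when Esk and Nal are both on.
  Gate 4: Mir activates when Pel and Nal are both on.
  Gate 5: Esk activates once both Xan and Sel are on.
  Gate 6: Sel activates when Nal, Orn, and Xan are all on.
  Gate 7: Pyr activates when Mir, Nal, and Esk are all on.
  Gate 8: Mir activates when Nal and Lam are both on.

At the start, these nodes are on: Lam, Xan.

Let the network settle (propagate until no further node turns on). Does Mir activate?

Gate 1: Lam and Xan on → Nal on.
Gate 8: Nal and Lam on → Mir on.

Yes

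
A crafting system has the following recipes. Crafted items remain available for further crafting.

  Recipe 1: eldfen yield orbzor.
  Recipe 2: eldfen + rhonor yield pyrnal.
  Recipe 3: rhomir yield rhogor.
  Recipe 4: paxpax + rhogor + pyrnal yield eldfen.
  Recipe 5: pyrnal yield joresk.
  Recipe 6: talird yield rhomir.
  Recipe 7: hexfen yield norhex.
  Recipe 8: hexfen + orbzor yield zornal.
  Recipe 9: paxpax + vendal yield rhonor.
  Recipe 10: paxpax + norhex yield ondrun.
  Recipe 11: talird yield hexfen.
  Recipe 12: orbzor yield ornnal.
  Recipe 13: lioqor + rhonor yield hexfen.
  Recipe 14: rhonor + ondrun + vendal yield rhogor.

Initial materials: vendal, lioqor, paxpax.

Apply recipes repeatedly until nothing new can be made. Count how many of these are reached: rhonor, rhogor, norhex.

3

paxpax + vendal → rhonor (Recipe 9).
Using Recipe 13, lioqor and rhonor make hexfen.
hexfen → norhex (Recipe 7).
Using Recipe 10, paxpax and norhex make ondrun.
Using Recipe 14, rhonor, ondrun, and vendal make rhogor.
rhonor: reached.
rhogor: reached.
norhex: reached.
All 3 are reached.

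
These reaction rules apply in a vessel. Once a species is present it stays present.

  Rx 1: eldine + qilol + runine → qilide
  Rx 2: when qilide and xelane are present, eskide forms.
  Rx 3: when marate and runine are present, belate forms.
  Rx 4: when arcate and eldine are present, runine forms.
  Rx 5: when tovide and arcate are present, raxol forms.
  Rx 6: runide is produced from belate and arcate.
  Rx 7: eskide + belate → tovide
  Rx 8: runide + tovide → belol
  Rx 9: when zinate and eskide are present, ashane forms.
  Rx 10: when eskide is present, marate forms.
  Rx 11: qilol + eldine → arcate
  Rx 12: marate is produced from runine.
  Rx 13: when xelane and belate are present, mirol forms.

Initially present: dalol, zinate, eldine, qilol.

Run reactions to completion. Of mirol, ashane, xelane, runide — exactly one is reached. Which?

runide

qilol and eldine present → arcate forms (Rx 11).
arcate and eldine present → runine forms (Rx 4).
runine present → marate forms (Rx 12).
marate and runine present → belate forms (Rx 3).
belate and arcate present → runide forms (Rx 6).
No rule produces xelane, and it is not given. ashane would need zinate and eskide (Rx 9), but eskide never forms. mirol would need xelane and belate (Rx 13), but xelane never forms.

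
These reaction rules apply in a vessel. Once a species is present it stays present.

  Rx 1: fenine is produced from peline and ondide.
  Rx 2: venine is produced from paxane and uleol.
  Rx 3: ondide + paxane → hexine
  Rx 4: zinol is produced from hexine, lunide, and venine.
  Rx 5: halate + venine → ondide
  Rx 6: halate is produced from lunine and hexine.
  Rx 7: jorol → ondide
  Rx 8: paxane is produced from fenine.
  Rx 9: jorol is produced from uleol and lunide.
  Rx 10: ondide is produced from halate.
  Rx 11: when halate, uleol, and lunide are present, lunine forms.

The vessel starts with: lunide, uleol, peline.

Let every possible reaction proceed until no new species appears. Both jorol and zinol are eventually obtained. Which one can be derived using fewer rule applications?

jorol

jorol: uleol and lunide present → jorol forms (Rx 9). [1 rule application]
zinol: uleol and lunide present → jorol forms (Rx 9). jorol present → ondide forms (Rx 7). peline and ondide present → fenine forms (Rx 1). fenine present → paxane forms (Rx 8). ondide and paxane present → hexine forms (Rx 3). paxane and uleol present → venine forms (Rx 2). hexine, lunide, and venine present → zinol forms (Rx 4). [7 rule applications]
jorol needs fewer.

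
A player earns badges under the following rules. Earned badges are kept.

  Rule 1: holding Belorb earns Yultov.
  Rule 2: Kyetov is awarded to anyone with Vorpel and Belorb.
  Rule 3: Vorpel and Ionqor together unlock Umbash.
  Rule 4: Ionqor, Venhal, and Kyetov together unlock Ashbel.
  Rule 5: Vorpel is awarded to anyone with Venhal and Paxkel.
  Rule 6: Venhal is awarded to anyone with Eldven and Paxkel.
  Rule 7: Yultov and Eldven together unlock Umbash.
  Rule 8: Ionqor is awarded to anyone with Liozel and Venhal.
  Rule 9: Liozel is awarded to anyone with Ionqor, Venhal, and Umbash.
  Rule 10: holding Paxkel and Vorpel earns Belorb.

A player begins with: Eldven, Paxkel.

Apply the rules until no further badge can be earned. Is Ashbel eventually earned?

No

Ashbel would need Ionqor, Venhal, and Kyetov (Rule 4), but Ionqor is never earned.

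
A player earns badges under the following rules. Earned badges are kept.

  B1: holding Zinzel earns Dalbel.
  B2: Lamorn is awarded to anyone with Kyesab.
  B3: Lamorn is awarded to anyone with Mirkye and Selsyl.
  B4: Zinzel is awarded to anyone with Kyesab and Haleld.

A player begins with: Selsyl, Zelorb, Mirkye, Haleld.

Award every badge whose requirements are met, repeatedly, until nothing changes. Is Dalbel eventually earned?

No

Dalbel would need Zinzel (B1), but Zinzel is never earned.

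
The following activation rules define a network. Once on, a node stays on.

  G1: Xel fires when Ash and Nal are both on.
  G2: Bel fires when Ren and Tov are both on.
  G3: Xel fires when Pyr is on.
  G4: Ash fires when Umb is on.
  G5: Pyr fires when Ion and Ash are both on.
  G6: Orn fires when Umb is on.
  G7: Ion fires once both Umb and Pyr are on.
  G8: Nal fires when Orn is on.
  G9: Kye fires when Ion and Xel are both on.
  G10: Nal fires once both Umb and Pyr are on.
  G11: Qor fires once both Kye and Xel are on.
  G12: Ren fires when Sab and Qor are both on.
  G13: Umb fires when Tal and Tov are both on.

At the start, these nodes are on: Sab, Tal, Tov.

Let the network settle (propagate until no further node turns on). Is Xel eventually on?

G13: Tal and Tov on → Umb on.
Umb is on, so Orn fires (G6).
Umb is on, so Ash fires (G4).
Orn is on, so Nal fires (G8).
G1: Ash and Nal on → Xel on.

Yes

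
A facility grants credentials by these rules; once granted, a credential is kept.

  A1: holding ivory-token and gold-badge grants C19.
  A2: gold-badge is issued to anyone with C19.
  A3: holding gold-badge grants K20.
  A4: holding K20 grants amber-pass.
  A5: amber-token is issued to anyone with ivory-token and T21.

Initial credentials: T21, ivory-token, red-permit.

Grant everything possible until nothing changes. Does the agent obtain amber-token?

Holding ivory-token and T21 grants amber-token (A5).

Yes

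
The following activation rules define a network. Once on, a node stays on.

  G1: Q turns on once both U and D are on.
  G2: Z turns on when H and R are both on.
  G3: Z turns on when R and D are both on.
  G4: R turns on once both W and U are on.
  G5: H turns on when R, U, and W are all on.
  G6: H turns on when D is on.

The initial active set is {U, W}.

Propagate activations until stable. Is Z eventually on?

Yes

W and U are on, so R turns on (G4).
G5: R, U, and W on → H on.
H and R are on, so Z turns on (G2).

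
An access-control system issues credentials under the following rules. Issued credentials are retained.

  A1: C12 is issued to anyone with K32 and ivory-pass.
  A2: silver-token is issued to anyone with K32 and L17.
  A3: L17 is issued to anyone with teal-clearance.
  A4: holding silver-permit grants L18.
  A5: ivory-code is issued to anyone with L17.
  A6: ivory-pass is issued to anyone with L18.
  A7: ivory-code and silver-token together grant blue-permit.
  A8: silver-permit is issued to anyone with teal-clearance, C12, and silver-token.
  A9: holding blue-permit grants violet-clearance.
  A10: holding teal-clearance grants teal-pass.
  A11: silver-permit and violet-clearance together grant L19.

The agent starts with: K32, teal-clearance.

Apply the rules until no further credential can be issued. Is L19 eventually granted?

No

L19 would need silver-permit and violet-clearance (A11), but silver-permit is never granted.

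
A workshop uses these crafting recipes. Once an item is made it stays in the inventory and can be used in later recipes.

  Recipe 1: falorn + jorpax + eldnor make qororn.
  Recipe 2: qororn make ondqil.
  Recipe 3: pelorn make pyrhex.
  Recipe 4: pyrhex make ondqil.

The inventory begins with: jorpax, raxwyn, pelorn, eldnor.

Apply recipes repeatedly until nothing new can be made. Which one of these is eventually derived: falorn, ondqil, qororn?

ondqil

Using Recipe 3, pelorn makes pyrhex.
pyrhex → ondqil (Recipe 4).
qororn would need falorn, jorpax, and eldnor (Recipe 1), but falorn is never obtained. No rule produces falorn, and it is not given.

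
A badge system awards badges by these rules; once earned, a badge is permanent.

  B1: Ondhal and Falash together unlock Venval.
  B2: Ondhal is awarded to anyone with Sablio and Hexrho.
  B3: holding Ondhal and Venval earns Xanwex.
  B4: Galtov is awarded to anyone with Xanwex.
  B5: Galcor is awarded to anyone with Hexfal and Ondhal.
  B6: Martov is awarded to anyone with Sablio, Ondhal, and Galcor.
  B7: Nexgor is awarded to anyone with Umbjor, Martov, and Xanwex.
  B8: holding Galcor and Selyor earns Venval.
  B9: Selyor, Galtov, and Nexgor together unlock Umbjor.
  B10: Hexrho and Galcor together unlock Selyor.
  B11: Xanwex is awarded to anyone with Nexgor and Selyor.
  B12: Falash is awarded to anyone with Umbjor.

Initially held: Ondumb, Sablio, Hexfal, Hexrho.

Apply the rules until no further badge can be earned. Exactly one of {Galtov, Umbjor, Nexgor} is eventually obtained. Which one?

With Sablio and Hexrho, Ondhal is earned (B2).
With Hexfal and Ondhal, Galcor is earned (B5).
With Hexrho and Galcor, Selyor is earned (B10).
With Galcor and Selyor, Venval is earned (B8).
With Ondhal and Venval, Xanwex is earned (B3).
With Xanwex, Galtov is earned (B4).
Umbjor would need Selyor, Galtov, and Nexgor (B9), but Nexgor is never earned. Nexgor would need Umbjor, Martov, and Xanwex (B7), but Umbjor is never earned.

Galtov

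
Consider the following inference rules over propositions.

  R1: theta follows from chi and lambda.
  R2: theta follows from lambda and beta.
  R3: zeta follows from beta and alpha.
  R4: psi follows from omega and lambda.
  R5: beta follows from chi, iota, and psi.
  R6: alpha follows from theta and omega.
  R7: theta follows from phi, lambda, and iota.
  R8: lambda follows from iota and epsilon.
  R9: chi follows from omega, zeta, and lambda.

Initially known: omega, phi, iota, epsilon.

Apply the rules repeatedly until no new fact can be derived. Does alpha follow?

Yes

From iota and epsilon, R8 gives lambda.
phi, lambda, and iota hold, so theta follows (R7).
From theta and omega, R6 gives alpha.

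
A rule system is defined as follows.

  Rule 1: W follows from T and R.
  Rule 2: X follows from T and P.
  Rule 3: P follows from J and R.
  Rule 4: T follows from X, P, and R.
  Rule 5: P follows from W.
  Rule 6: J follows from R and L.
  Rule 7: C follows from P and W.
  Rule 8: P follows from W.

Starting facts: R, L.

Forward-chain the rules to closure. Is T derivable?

T would need X, P, and R (Rule 4), but X is never established.

No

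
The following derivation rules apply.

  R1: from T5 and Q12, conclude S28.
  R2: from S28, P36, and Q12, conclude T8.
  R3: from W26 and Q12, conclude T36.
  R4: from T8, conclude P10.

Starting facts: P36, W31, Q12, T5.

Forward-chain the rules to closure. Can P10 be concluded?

From T5 and Q12, R1 gives S28.
S28, P36, and Q12 hold, so T8 follows (R2).
T8 holds, so P10 follows (R4).

Yes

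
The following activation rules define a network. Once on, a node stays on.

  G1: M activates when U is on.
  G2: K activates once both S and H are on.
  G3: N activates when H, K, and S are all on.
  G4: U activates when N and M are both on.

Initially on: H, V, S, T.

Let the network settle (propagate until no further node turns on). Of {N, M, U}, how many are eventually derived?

S and H are on, so K activates (G2).
H, K, and S are on, so N activates (G3).
N: reached.
M would need U (G1), but U never turns on.
U would need N and M (G4), but M never turns on.
Reached: N — 1 of the 3.

1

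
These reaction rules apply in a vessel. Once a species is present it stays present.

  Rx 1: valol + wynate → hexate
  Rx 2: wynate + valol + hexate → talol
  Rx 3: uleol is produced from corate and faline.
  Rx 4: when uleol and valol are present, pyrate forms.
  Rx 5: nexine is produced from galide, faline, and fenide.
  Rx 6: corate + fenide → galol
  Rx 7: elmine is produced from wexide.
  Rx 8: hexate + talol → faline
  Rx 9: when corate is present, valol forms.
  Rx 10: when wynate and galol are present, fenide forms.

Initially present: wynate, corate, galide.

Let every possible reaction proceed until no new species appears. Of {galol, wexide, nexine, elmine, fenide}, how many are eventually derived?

0

galol would need corate and fenide (Rx 6), but fenide never forms.
No rule produces wexide, and it is not given.
nexine would need galide, faline, and fenide (Rx 5), but fenide never forms.
elmine would need wexide (Rx 7), but wexide never forms.
fenide would need wynate and galol (Rx 10), but galol never forms.
None of the 5 are reached.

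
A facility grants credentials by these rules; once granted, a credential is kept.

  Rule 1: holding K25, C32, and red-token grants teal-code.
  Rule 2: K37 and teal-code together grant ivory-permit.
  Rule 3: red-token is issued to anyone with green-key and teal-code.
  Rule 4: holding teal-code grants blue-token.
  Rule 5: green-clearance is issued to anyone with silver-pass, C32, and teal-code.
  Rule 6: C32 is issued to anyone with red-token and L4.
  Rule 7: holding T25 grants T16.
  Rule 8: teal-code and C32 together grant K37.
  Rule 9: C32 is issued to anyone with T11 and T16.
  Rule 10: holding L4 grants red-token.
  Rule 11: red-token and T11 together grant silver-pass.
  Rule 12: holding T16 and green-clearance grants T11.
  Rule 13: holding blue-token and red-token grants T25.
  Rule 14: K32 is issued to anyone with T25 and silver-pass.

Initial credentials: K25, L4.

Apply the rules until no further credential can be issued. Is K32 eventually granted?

No

K32 would need T25 and silver-pass (Rule 14), but silver-pass is never granted.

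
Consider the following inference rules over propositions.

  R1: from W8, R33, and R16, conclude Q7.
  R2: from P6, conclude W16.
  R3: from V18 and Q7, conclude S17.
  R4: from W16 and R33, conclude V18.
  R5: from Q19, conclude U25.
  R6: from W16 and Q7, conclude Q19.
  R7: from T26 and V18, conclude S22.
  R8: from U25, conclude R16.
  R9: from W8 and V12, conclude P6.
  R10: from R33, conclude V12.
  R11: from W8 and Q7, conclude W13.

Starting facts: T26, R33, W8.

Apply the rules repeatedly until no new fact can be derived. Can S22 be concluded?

R33 holds, so V12 follows (R10).
From W8 and V12, R9 gives P6.
From P6, R2 gives W16.
W16 and R33 hold, so V18 follows (R4).
T26 and V18 hold, so S22 follows (R7).

Yes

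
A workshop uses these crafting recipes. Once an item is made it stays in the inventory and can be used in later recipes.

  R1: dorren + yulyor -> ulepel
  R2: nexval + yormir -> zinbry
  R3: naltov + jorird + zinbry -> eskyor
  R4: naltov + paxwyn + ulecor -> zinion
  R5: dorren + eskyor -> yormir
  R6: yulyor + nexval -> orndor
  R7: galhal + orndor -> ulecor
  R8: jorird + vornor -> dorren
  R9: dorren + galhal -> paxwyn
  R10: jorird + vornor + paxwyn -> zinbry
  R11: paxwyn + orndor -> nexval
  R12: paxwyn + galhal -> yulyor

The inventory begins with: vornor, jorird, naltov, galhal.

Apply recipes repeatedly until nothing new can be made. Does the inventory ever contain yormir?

jorird + vornor -> dorren (R8).
Using R9, dorren and galhal make paxwyn.
Using R10, jorird, vornor, and paxwyn make zinbry.
naltov + jorird + zinbry -> eskyor (R3).
dorren + eskyor -> yormir (R5).

Yes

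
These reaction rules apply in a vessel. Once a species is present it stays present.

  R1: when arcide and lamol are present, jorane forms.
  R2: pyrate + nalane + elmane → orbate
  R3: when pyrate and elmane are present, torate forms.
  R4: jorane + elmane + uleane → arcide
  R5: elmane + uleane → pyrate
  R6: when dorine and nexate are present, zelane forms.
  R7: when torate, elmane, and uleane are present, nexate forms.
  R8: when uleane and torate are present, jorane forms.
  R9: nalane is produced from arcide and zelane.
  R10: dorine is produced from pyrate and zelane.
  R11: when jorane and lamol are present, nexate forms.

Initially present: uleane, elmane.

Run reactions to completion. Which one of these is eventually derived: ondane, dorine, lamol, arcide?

elmane and uleane present → pyrate forms (R5).
pyrate and elmane present → torate forms (R3).
uleane and torate present → jorane forms (R8).
jorane, elmane, and uleane present → arcide forms (R4).
No rule produces lamol, and it is not given. dorine would need pyrate and zelane (R10), but zelane never forms. No rule produces ondane, and it is not given.

arcide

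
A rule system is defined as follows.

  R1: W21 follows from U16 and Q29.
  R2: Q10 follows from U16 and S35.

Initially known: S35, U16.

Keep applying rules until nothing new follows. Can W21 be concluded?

No

W21 would need U16 and Q29 (R1), but Q29 is never established.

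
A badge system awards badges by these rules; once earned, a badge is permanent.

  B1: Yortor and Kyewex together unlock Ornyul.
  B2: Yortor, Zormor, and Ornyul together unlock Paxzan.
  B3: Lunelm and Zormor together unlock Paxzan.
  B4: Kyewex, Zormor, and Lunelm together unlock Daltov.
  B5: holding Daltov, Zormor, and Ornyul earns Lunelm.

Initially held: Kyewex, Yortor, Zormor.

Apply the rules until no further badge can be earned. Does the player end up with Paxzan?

With Yortor and Kyewex, Ornyul is earned (B1).
With Yortor, Zormor, and Ornyul, Paxzan is earned (B2).

Yes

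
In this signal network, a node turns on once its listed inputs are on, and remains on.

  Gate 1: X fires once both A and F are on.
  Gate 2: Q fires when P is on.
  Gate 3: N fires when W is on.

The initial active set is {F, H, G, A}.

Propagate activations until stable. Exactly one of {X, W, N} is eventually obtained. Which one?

X

Gate 1: A and F on → X on.
N would need W (Gate 3), but W never turns on. No rule produces W, and it is not given.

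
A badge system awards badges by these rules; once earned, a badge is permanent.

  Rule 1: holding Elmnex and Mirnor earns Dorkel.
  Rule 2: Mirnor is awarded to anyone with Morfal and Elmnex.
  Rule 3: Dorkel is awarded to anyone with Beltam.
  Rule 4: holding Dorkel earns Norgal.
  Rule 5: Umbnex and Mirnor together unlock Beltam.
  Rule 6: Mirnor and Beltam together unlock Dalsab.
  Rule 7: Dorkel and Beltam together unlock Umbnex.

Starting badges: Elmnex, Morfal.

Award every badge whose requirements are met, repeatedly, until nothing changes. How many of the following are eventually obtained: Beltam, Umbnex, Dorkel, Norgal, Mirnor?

3

With Morfal and Elmnex, Mirnor is earned (Rule 2).
With Elmnex and Mirnor, Dorkel is earned (Rule 1).
With Dorkel, Norgal is earned (Rule 4).
Beltam would need Umbnex and Mirnor (Rule 5), but Umbnex is never earned.
Umbnex would need Dorkel and Beltam (Rule 7), but Beltam is never earned.
Dorkel: reached.
Norgal: reached.
Mirnor: reached.
Reached: Dorkel, Norgal, and Mirnor — 3 of the 5.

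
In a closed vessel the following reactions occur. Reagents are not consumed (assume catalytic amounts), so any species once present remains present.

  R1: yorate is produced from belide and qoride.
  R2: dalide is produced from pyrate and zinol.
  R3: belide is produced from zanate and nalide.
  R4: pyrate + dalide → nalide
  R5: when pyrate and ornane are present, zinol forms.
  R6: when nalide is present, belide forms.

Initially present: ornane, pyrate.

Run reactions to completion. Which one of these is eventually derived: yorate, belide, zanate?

pyrate and ornane present → zinol forms (R5).
pyrate and zinol present → dalide forms (R2).
pyrate and dalide present → nalide forms (R4).
nalide present → belide forms (R6).
No rule produces zanate, and it is not given. yorate would need belide and qoride (R1), but qoride never forms.

belide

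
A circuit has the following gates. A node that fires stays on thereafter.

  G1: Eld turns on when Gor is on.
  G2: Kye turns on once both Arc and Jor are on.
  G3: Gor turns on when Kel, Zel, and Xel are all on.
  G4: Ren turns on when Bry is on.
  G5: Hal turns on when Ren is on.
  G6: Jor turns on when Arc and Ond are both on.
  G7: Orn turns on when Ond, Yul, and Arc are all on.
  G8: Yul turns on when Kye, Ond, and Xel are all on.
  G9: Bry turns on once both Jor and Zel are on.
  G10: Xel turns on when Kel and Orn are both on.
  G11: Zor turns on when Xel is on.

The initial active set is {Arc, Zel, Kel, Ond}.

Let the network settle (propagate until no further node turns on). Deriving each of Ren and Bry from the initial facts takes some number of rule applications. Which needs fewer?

Bry

Bry: G6: Arc and Ond on → Jor on. Jor and Zel are on, so Bry turns on (G9). [2 rule applications]
Ren: G6: Arc and Ond on → Jor on. G9: Jor and Zel on → Bry on. Bry is on, so Ren turns on (G4). [3 rule applications]
Bry needs fewer.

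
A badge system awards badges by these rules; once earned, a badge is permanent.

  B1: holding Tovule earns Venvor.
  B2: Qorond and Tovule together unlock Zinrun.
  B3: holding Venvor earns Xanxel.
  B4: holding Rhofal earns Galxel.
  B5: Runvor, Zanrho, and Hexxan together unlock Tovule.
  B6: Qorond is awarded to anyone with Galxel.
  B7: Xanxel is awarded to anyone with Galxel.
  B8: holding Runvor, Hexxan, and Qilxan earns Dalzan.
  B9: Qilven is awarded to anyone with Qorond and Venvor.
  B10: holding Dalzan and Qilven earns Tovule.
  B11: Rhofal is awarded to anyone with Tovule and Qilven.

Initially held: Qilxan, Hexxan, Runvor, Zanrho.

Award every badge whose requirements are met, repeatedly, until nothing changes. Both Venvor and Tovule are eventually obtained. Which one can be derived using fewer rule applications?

Tovule: With Runvor, Zanrho, and Hexxan, Tovule is earned (B5). [1 rule application]
Venvor: With Runvor, Zanrho, and Hexxan, Tovule is earned (B5). With Tovule, Venvor is earned (B1). [2 rule applications]
Tovule needs fewer.

Tovule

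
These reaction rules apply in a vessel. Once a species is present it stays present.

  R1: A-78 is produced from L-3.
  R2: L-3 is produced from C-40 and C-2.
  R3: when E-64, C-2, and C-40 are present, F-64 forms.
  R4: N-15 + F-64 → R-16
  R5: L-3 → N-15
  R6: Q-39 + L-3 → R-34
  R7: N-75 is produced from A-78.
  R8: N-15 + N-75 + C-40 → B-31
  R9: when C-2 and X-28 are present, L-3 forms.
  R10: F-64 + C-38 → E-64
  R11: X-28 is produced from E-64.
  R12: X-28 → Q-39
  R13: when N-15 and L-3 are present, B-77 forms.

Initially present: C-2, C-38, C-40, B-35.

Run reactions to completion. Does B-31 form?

Yes

C-40 and C-2 present → L-3 forms (R2).
L-3 present → A-78 forms (R1).
L-3 present → N-15 forms (R5).
A-78 present → N-75 forms (R7).
N-15, N-75, and C-40 present → B-31 forms (R8).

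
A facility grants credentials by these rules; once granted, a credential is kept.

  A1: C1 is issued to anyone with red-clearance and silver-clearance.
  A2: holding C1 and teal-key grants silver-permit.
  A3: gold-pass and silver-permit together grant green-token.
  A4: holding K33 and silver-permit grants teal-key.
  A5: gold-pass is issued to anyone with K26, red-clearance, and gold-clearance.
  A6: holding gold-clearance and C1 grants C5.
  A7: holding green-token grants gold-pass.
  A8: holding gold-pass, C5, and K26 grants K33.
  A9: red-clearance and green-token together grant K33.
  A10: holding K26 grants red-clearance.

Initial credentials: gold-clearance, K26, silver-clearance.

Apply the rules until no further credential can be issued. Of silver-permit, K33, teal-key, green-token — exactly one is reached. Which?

K33

Holding K26 grants red-clearance (A10).
Holding K26, red-clearance, and gold-clearance grants gold-pass (A5).
Holding red-clearance and silver-clearance grants C1 (A1).
Holding gold-clearance and C1 grants C5 (A6).
Holding gold-pass, C5, and K26 grants K33 (A8).
teal-key would need K33 and silver-permit (A4), but silver-permit is never granted. silver-permit would need C1 and teal-key (A2), but teal-key is never granted. green-token would need gold-pass and silver-permit (A3), but silver-permit is never granted.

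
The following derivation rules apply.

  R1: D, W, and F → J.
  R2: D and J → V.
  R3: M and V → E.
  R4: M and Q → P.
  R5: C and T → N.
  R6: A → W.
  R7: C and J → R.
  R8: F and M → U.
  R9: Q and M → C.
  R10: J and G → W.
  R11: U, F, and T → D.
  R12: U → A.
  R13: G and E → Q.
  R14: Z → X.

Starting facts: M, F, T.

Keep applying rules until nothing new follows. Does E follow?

Yes

F and M hold, so U follows (R8).
U, F, and T hold, so D follows (R11).
From U, R12 gives A.
From A, R6 gives W.
D, W, and F hold, so J follows (R1).
From D and J, R2 gives V.
From M and V, R3 gives E.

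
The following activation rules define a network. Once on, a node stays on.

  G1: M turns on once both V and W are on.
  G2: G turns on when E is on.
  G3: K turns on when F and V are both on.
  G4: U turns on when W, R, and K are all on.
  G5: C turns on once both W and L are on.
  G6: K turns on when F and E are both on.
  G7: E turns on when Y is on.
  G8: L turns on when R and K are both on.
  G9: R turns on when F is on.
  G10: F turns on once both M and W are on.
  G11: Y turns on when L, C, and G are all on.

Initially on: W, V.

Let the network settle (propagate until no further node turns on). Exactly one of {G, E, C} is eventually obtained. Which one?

C

G1: V and W on → M on.
M and W are on, so F turns on (G10).
F and V are on, so K turns on (G3).
F is on, so R turns on (G9).
R and K are on, so L turns on (G8).
G5: W and L on → C on.
G would need E (G2), but E never turns on. E would need Y (G7), but Y never turns on.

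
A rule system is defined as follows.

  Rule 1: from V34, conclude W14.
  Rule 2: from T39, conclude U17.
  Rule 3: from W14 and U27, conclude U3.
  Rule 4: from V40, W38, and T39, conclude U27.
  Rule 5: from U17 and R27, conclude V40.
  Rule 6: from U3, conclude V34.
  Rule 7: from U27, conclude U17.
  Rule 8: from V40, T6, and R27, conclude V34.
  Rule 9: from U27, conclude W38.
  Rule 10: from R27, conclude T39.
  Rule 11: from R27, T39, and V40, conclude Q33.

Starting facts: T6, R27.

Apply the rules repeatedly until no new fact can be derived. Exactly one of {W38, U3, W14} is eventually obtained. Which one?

W14

From R27, Rule 10 gives T39.
T39 holds, so U17 follows (Rule 2).
U17 and R27 hold, so V40 follows (Rule 5).
V40, T6, and R27 hold, so V34 follows (Rule 8).
From V34, Rule 1 gives W14.
W38 would need U27 (Rule 9), but U27 is never established. U3 would need W14 and U27 (Rule 3), but U27 is never established.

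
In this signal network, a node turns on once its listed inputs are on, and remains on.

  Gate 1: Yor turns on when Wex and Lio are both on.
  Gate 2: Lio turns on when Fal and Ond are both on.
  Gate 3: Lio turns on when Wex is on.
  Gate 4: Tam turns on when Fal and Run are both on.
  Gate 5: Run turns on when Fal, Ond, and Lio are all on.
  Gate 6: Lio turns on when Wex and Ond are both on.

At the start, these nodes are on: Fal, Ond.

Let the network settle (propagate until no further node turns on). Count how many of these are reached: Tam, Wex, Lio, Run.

Fal and Ond are on, so Lio turns on (Gate 2).
Gate 5: Fal, Ond, and Lio on → Run on.
Gate 4: Fal and Run on → Tam on.
Tam: reached.
No rule produces Wex, and it is not given.
Lio: reached.
Run: reached.
Reached: Tam, Lio, and Run — 3 of the 4.

3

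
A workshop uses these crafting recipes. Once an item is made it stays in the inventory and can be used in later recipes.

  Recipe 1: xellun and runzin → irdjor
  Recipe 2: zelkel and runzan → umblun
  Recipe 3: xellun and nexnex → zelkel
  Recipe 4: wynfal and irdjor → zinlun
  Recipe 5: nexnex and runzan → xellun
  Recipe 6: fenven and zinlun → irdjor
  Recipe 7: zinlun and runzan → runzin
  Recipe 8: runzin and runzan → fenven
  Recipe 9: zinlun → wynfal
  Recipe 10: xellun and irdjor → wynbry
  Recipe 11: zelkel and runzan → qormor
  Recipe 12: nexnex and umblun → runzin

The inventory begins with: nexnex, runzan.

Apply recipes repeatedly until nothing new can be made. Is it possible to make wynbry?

nexnex and runzan → xellun (Recipe 5).
xellun and nexnex → zelkel (Recipe 3).
zelkel and runzan → umblun (Recipe 2).
nexnex and umblun → runzin (Recipe 12).
Using Recipe 1, xellun and runzin make irdjor.
Using Recipe 10, xellun and irdjor make wynbry.

Yes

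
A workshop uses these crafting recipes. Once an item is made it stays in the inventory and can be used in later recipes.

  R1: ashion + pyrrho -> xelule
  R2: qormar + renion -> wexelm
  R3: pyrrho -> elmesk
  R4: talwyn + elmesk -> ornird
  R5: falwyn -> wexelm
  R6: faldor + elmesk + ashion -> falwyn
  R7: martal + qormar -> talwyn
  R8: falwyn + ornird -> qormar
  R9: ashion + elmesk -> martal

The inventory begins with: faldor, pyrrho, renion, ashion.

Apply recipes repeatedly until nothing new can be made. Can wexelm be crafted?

Yes

pyrrho -> elmesk (R3).
Using R6, faldor, elmesk, and ashion make falwyn.
Using R5, falwyn makes wexelm.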